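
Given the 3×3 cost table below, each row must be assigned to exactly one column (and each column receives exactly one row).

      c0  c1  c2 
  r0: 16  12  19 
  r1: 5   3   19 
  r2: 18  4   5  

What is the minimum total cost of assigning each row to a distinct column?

optimal assignment: row0→col1 (cost 12), row1→col0 (cost 5), row2→col2 (cost 5)
total = 12 + 5 + 5 = 22

Minimum assignment cost: 22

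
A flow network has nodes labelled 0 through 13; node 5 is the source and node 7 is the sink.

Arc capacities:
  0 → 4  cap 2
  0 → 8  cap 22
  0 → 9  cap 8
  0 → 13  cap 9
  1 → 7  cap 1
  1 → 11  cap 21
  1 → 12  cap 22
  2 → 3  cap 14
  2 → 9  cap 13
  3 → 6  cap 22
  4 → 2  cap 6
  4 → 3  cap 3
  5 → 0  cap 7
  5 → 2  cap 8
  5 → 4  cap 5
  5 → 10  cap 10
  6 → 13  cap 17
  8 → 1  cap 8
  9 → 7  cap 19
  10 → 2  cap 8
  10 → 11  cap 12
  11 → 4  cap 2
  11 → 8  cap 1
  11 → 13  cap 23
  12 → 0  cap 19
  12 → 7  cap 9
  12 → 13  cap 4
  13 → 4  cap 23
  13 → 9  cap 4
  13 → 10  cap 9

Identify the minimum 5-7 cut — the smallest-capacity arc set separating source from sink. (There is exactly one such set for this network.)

Min-cut arcs: {(2,9), (5,0), (11,8), (13,9)} (total capacity 25)

augment #1: 5→0→9→7 push 7
augment #2: 5→2→9→7 push 8
augment #3: 5→4→2→9→7 push 4
augment #4: 5→10→11→8→1→7 push 1
augment #5: 5→4→2→9→0→8→1→12→7 push 1
augment #6: 5→10→11→13→9→0→8→1→12→7 push 4
max flow = 25; residual-reachable set from 5 gives S-side
cut edges (S→T): {(2,9), (5,0), (11,8), (13,9)} total cap 25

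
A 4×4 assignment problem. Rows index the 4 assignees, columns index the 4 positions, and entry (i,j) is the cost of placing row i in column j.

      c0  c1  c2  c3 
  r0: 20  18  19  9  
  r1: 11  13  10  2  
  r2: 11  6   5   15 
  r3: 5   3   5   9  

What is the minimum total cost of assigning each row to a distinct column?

optimal assignment: row0→col3 (cost 9), row1→col0 (cost 11), row2→col2 (cost 5), row3→col1 (cost 3)
total = 9 + 11 + 5 + 3 = 28

Minimum assignment cost: 28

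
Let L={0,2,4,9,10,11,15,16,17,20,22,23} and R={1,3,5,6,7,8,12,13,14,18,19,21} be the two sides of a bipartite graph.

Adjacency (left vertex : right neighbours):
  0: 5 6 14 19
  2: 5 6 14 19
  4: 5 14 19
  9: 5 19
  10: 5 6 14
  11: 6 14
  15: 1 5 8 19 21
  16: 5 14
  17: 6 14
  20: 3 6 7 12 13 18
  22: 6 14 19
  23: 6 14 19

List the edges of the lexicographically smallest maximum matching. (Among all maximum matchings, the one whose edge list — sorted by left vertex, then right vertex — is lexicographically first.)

|M| = 6 (so the lex-smallest maximum matching has 6 edges)
process left vertices in ascending order; for each, take the smallest-labelled available neighbour that still permits 6 edges overall, or leave it unmatched if none does
lex-smallest matching: {0-5, 2-6, 4-14, 9-19, 15-1, 20-3}

Lex-smallest maximum matching: {(0,5), (2,6), (4,14), (9,19), (15,1), (20,3)}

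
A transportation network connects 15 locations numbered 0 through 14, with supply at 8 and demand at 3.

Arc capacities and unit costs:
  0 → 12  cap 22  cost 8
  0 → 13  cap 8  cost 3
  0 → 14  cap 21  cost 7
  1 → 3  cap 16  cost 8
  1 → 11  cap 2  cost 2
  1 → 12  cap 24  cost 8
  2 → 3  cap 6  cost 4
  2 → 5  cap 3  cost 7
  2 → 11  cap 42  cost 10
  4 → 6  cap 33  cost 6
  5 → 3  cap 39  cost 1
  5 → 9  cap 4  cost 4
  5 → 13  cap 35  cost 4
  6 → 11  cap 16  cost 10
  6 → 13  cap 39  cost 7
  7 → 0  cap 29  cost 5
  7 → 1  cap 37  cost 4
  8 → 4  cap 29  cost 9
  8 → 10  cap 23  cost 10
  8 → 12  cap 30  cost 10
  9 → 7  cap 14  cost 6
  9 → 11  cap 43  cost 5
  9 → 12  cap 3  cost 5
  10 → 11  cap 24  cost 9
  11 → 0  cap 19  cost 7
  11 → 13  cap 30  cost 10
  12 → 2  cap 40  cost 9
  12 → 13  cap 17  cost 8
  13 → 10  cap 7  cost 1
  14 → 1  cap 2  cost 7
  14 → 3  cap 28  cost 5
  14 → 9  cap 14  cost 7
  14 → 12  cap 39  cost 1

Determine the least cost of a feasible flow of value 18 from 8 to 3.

shortest-cost path #1: 8→12→2→3 push 6 @ unit cost 23 (adds 138)
shortest-cost path #2: 8→12→2→5→3 push 3 @ unit cost 27 (adds 81)
shortest-cost path #3: 8→10→11→0→14→3 push 9 @ unit cost 38 (adds 342)
total cost = 561

Minimum cost for 18 units: 561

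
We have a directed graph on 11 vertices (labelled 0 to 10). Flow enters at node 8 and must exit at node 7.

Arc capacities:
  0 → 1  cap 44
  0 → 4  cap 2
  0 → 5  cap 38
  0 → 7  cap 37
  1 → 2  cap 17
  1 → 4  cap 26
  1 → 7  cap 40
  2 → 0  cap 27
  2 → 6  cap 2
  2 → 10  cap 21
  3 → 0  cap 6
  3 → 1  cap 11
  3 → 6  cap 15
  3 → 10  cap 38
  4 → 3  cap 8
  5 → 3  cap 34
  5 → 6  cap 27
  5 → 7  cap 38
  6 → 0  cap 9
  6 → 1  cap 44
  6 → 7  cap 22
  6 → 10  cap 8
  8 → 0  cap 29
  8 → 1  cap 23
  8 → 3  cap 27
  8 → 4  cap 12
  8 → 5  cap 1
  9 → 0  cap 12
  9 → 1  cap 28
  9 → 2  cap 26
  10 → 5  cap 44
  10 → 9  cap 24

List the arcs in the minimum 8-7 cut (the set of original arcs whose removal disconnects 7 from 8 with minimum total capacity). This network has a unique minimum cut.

Min-cut arcs: {(4,3), (8,0), (8,1), (8,3), (8,5)} (total capacity 88)

augment #1: 8→0→7 push 29
augment #2: 8→1→7 push 23
augment #3: 8→5→7 push 1
augment #4: 8→3→0→7 push 6
augment #5: 8→3→1→7 push 11
augment #6: 8→3→6→7 push 10
augment #7: 8→4→3→6→7 push 5
augment #8: 8→4→3→10→5→7 push 3
max flow = 88; residual-reachable set from 8 gives S-side
cut edges (S→T): {(4,3), (8,0), (8,1), (8,3), (8,5)} total cap 88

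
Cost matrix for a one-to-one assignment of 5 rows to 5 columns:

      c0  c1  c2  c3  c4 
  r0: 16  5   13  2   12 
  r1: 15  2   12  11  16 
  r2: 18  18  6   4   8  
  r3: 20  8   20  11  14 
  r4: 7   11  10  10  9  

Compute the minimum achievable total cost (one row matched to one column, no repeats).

optimal assignment: row0→col3 (cost 2), row1→col1 (cost 2), row2→col2 (cost 6), row3→col4 (cost 14), row4→col0 (cost 7)
total = 2 + 2 + 6 + 14 + 7 = 31

Minimum assignment cost: 31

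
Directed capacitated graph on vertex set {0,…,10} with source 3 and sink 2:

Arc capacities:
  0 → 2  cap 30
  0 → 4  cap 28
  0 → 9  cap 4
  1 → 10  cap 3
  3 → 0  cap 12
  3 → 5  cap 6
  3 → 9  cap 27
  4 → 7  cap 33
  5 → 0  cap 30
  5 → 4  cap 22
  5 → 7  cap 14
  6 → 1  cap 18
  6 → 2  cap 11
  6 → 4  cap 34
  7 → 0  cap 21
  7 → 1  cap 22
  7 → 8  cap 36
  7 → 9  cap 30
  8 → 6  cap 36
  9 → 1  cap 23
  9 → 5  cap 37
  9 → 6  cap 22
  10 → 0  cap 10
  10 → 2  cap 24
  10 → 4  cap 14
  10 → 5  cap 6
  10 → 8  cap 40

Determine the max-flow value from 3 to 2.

augment #1: 3→0→2 bottleneck 12, total now 12
augment #2: 3→5→0→2 bottleneck 6, total now 18
augment #3: 3→9→6→2 bottleneck 11, total now 29
augment #4: 3→9→1→10→2 bottleneck 3, total now 32
augment #5: 3→9→5→0→2 bottleneck 12, total now 44

Maximum flow value: 44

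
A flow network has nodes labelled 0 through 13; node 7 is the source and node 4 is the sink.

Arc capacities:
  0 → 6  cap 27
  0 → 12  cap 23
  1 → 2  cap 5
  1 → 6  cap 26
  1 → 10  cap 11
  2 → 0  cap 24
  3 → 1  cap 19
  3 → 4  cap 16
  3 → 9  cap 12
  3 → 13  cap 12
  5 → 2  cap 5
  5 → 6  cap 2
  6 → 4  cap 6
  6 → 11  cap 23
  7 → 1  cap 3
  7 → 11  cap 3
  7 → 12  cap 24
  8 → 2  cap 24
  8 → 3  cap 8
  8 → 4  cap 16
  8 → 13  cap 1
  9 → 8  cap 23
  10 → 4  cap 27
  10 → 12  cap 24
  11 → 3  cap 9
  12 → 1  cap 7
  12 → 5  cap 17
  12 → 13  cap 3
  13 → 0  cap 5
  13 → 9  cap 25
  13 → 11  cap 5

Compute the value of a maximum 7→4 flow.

Maximum flow value: 23

augment #1: 7→1→6→4 bottleneck 3, total now 3
augment #2: 7→11→3→4 bottleneck 3, total now 6
augment #3: 7→12→1→6→4 bottleneck 3, total now 9
augment #4: 7→12→1→10→4 bottleneck 4, total now 13
augment #5: 7→12→13→9→8→4 bottleneck 3, total now 16
augment #6: 7→12→5→6→1→10→4 bottleneck 2, total now 18
augment #7: 7→12→5→2→0→6→1→10→4 bottleneck 4, total now 22
augment #8: 7→12→5→2→0→6→11→3→4 bottleneck 1, total now 23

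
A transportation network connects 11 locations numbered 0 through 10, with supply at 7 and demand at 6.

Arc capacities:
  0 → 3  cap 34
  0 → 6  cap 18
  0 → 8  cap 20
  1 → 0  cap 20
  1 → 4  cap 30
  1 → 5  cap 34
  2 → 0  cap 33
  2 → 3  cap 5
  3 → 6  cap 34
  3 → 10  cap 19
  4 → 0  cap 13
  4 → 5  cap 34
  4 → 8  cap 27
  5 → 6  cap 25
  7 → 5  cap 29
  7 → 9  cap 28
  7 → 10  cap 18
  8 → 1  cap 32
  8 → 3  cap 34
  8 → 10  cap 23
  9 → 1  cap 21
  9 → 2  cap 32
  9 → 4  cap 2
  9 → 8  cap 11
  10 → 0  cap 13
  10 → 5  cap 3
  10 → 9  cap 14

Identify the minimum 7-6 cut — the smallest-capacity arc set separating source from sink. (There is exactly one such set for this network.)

augment #1: 7→5→6 push 25
augment #2: 7→10→0→6 push 13
augment #3: 7→9→1→0→6 push 5
augment #4: 7→9→2→3→6 push 5
augment #5: 7→9→8→3→6 push 11
augment #6: 7→9→1→0→3→6 push 7
augment #7: 7→10→9→1→0→3→6 push 5
max flow = 71; residual-reachable set from 7 gives S-side
cut edges (S→T): {(5,6), (7,9), (7,10)} total cap 71

Min-cut arcs: {(5,6), (7,9), (7,10)} (total capacity 71)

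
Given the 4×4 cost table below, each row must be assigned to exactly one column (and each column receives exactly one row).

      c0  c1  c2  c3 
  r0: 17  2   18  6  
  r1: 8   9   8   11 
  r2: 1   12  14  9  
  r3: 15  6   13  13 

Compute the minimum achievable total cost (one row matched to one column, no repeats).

Minimum assignment cost: 21

optimal assignment: row0→col3 (cost 6), row1→col2 (cost 8), row2→col0 (cost 1), row3→col1 (cost 6)
total = 6 + 8 + 1 + 6 = 21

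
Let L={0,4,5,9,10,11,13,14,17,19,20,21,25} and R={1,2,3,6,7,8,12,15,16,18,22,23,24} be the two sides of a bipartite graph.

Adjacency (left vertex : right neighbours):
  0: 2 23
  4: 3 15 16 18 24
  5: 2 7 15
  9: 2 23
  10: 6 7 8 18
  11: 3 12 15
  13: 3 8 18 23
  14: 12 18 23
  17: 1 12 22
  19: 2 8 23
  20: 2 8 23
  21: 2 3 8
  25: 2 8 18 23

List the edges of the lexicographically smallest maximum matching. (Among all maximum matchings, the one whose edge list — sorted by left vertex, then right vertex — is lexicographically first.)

|M| = 11 (so the lex-smallest maximum matching has 11 edges)
process left vertices in ascending order; for each, take the smallest-labelled available neighbour that still permits 11 edges overall, or leave it unmatched if none does
lex-smallest matching: {0-2, 4-16, 5-7, 9-23, 10-6, 11-15, 13-3, 14-12, 17-1, 19-8, 25-18}

Lex-smallest maximum matching: {(0,2), (4,16), (5,7), (9,23), (10,6), (11,15), (13,3), (14,12), (17,1), (19,8), (25,18)}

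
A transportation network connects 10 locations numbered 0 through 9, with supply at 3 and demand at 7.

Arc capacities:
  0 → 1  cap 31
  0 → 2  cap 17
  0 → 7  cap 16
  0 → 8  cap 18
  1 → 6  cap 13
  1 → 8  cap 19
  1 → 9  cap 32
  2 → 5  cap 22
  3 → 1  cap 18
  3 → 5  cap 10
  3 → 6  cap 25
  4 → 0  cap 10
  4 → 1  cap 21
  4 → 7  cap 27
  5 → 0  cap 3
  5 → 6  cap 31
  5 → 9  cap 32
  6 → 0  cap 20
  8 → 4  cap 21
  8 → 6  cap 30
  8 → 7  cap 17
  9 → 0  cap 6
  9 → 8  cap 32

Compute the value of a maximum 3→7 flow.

Maximum flow value: 48

augment #1: 3→1→8→7 bottleneck 17, total now 17
augment #2: 3→5→0→7 bottleneck 3, total now 20
augment #3: 3→6→0→7 bottleneck 13, total now 33
augment #4: 3→1→8→4→7 bottleneck 1, total now 34
augment #5: 3→5→9→8→4→7 bottleneck 7, total now 41
augment #6: 3→6→0→8→4→7 bottleneck 7, total now 48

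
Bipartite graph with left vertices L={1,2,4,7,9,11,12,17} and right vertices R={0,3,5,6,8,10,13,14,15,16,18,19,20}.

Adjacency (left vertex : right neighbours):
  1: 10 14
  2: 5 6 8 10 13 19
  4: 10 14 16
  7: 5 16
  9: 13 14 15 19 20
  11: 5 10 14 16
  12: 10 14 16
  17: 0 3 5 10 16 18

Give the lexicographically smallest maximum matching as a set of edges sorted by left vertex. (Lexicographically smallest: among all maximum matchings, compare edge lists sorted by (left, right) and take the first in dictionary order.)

Lex-smallest maximum matching: {(1,10), (2,6), (4,14), (7,5), (9,13), (11,16), (17,0)}

|M| = 7 (so the lex-smallest maximum matching has 7 edges)
process left vertices in ascending order; for each, take the smallest-labelled available neighbour that still permits 7 edges overall, or leave it unmatched if none does
lex-smallest matching: {1-10, 2-6, 4-14, 7-5, 9-13, 11-16, 17-0}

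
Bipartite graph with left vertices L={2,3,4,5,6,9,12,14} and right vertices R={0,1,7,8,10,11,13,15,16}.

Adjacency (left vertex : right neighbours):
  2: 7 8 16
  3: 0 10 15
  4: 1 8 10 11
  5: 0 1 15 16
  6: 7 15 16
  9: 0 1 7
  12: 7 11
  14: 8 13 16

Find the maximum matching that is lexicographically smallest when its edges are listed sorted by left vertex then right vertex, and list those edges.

Lex-smallest maximum matching: {(2,7), (3,0), (4,8), (5,15), (6,16), (9,1), (12,11), (14,13)}

|M| = 8 (so the lex-smallest maximum matching has 8 edges)
process left vertices in ascending order; for each, take the smallest-labelled available neighbour that still permits 8 edges overall, or leave it unmatched if none does
lex-smallest matching: {2-7, 3-0, 4-8, 5-15, 6-16, 9-1, 12-11, 14-13}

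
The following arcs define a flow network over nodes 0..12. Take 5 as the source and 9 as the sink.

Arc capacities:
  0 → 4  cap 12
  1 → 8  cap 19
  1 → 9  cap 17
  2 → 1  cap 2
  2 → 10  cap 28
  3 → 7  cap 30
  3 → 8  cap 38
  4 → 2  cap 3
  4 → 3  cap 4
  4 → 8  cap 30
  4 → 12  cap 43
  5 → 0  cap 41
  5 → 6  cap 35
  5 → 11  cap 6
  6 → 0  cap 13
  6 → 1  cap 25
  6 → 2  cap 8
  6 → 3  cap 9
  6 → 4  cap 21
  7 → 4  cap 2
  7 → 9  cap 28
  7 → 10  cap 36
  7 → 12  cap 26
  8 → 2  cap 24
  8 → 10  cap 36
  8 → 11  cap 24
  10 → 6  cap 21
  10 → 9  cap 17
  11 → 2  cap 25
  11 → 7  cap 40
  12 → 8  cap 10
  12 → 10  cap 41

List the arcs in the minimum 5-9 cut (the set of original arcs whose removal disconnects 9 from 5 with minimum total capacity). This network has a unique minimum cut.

Min-cut arcs: {(0,4), (5,6), (5,11)} (total capacity 53)

augment #1: 5→6→1→9 push 17
augment #2: 5→11→7→9 push 6
augment #3: 5→6→2→10→9 push 8
augment #4: 5→6→3→7→9 push 9
augment #5: 5→0→4→2→10→9 push 3
augment #6: 5→0→4→3→7→9 push 4
augment #7: 5→0→4→8→10→9 push 5
augment #8: 5→6→1→8→10→9 push 1
max flow = 53; residual-reachable set from 5 gives S-side
cut edges (S→T): {(0,4), (5,6), (5,11)} total cap 53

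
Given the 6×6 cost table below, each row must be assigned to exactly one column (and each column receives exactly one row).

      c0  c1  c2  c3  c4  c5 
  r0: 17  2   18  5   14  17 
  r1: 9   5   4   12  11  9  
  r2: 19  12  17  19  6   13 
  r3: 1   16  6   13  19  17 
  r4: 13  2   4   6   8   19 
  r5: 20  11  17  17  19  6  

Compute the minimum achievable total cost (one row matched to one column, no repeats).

Minimum assignment cost: 24

optimal assignment: row0→col3 (cost 5), row1→col2 (cost 4), row2→col4 (cost 6), row3→col0 (cost 1), row4→col1 (cost 2), row5→col5 (cost 6)
total = 5 + 4 + 6 + 1 + 2 + 6 = 24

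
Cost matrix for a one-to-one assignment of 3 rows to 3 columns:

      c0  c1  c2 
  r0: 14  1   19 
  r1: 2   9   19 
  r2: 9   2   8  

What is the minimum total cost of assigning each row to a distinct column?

optimal assignment: row0→col1 (cost 1), row1→col0 (cost 2), row2→col2 (cost 8)
total = 1 + 2 + 8 = 11

Minimum assignment cost: 11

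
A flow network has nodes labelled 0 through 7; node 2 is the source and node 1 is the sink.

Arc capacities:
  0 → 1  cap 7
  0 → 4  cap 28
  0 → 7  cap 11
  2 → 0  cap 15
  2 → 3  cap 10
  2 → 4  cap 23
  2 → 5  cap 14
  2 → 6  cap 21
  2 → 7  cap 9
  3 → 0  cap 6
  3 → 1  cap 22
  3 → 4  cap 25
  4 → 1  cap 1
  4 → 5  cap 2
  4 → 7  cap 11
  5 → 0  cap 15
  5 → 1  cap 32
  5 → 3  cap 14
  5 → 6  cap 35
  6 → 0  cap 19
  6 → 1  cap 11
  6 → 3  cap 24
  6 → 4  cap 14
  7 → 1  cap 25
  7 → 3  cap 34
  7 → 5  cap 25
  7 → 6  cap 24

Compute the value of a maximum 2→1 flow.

Maximum flow value: 83

augment #1: 2→0→1 bottleneck 7, total now 7
augment #2: 2→3→1 bottleneck 10, total now 17
augment #3: 2→4→1 bottleneck 1, total now 18
augment #4: 2→5→1 bottleneck 14, total now 32
augment #5: 2→6→1 bottleneck 11, total now 43
augment #6: 2→7→1 bottleneck 9, total now 52
augment #7: 2→0→7→1 bottleneck 8, total now 60
augment #8: 2→4→5→1 bottleneck 2, total now 62
augment #9: 2→4→7→1 bottleneck 8, total now 70
augment #10: 2→6→3→1 bottleneck 10, total now 80
augment #11: 2→4→7→3→1 bottleneck 2, total now 82
augment #12: 2→4→7→5→1 bottleneck 1, total now 83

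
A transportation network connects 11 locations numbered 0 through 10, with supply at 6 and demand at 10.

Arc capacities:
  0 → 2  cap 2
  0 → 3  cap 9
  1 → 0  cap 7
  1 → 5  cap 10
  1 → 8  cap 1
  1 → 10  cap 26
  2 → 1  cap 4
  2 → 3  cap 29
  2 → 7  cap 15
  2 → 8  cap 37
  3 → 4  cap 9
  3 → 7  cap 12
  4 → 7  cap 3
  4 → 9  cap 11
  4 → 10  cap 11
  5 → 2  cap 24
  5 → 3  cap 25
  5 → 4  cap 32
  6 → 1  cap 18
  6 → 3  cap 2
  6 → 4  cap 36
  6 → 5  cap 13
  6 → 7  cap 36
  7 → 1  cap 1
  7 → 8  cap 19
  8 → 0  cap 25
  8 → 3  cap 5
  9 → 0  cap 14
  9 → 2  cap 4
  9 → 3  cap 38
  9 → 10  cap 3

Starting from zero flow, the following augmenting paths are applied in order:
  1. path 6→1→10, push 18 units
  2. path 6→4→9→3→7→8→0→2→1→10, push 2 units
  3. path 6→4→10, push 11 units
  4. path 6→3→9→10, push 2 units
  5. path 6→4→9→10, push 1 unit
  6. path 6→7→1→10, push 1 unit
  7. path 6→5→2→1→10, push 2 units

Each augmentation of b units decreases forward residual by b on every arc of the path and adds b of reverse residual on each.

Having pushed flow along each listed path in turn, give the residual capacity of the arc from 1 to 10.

after path 1 (6→1→10, push 18): res(1,10)=8
after path 2 (6→4→9→3→7→8→0→2→1→10, push 2): res(1,10)=6
after path 3 (6→4→10, push 11): res(1,10)=6
after path 4 (6→3→9→10, push 2): res(1,10)=6
after path 5 (6→4→9→10, push 1): res(1,10)=6
after path 6 (6→7→1→10, push 1): res(1,10)=5
after path 7 (6→5→2→1→10, push 2): res(1,10)=3

Residual capacity of (1,10): 3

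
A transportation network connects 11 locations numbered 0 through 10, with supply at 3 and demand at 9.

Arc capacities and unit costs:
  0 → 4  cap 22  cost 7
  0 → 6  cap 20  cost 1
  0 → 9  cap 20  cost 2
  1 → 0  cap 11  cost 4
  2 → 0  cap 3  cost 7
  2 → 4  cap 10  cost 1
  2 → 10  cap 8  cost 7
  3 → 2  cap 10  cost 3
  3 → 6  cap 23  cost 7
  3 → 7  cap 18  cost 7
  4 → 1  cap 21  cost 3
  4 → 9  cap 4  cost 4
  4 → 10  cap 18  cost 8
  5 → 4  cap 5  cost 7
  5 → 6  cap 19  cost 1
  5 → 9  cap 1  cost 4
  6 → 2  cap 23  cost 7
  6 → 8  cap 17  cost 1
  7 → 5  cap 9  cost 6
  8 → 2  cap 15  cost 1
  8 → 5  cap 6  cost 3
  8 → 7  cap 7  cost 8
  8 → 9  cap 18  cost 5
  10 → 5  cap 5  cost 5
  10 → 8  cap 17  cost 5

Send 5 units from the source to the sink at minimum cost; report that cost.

Minimum cost for 5 units: 44

shortest-cost path #1: 3→2→4→9 push 4 @ unit cost 8 (adds 32)
shortest-cost path #2: 3→2→0→9 push 1 @ unit cost 12 (adds 12)
total cost = 44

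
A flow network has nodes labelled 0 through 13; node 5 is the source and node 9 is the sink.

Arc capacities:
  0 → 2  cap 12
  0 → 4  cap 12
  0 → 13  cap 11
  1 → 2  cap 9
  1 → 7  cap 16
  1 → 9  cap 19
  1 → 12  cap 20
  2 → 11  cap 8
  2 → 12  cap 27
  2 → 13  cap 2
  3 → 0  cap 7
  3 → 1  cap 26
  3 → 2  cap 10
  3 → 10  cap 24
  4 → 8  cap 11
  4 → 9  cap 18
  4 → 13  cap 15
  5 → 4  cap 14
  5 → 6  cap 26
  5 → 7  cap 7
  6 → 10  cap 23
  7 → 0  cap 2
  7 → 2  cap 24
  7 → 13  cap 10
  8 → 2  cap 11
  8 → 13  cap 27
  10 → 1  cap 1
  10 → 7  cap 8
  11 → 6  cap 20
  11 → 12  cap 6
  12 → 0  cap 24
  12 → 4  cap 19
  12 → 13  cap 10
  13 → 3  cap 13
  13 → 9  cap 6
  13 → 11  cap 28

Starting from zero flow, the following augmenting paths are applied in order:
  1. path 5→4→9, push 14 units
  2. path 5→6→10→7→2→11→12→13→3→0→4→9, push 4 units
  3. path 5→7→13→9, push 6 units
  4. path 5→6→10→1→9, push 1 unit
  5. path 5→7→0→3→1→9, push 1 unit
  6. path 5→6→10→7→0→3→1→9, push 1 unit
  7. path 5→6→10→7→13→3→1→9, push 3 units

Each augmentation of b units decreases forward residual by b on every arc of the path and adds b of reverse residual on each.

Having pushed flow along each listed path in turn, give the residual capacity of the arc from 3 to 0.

after path 1 (5→4→9, push 14): res(3,0)=7
after path 2 (5→6→10→7→2→11→12→13→3→0→4→9, push 4): res(3,0)=3
after path 3 (5→7→13→9, push 6): res(3,0)=3
after path 4 (5→6→10→1→9, push 1): res(3,0)=3
after path 5 (5→7→0→3→1→9, push 1): res(3,0)=4
after path 6 (5→6→10→7→0→3→1→9, push 1): res(3,0)=5
after path 7 (5→6→10→7→13→3→1→9, push 3): res(3,0)=5

Residual capacity of (3,0): 5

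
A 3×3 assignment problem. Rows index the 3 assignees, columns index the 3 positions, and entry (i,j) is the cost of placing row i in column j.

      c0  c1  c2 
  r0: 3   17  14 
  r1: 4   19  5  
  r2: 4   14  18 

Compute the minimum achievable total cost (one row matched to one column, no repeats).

Minimum assignment cost: 22

optimal assignment: row0→col0 (cost 3), row1→col2 (cost 5), row2→col1 (cost 14)
total = 3 + 5 + 14 = 22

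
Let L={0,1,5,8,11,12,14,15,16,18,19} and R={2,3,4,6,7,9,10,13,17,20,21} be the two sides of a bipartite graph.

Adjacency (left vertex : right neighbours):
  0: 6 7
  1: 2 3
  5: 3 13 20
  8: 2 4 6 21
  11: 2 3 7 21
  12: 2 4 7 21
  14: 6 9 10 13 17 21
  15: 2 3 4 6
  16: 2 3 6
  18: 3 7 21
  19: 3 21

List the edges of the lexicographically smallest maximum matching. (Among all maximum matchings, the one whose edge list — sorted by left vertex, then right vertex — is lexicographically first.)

Lex-smallest maximum matching: {(0,6), (1,2), (5,13), (8,4), (11,3), (12,7), (14,9), (18,21)}

|M| = 8 (so the lex-smallest maximum matching has 8 edges)
process left vertices in ascending order; for each, take the smallest-labelled available neighbour that still permits 8 edges overall, or leave it unmatched if none does
lex-smallest matching: {0-6, 1-2, 5-13, 8-4, 11-3, 12-7, 14-9, 18-21}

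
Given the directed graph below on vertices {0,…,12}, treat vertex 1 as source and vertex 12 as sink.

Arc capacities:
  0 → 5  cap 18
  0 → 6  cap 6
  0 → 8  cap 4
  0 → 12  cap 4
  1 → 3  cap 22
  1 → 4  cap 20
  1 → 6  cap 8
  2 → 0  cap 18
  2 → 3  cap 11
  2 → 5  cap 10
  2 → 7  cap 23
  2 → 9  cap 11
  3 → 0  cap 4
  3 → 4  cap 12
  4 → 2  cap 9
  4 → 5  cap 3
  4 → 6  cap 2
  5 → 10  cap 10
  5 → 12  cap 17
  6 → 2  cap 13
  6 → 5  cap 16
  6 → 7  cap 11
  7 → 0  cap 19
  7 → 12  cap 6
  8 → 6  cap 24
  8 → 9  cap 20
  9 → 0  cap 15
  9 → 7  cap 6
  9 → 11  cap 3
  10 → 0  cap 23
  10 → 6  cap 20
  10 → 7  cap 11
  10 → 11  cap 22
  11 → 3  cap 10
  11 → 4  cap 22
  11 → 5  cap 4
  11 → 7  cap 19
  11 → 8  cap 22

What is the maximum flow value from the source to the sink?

augment #1: 1→3→0→12 bottleneck 4, total now 4
augment #2: 1→4→5→12 bottleneck 3, total now 7
augment #3: 1→6→5→12 bottleneck 8, total now 15
augment #4: 1→4→2→5→12 bottleneck 6, total now 21
augment #5: 1→4→2→7→12 bottleneck 3, total now 24
augment #6: 1→4→6→7→12 bottleneck 2, total now 26

Maximum flow value: 26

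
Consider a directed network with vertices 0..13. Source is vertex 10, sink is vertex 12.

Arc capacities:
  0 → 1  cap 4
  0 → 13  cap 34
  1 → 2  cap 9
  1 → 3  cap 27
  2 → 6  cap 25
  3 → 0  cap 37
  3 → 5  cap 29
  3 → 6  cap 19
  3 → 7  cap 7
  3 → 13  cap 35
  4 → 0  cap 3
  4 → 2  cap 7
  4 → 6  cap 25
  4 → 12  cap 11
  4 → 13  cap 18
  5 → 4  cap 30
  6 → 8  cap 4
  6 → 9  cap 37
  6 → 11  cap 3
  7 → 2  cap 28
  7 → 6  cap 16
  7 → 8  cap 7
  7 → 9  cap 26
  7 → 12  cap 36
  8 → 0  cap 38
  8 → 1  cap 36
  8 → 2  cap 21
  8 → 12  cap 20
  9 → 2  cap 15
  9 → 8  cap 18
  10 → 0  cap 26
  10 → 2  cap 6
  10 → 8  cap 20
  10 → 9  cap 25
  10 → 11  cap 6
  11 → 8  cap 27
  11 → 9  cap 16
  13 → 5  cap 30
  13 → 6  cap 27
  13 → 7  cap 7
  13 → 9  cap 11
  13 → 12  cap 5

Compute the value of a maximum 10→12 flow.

augment #1: 10→8→12 bottleneck 20, total now 20
augment #2: 10→0→13→12 bottleneck 5, total now 25
augment #3: 10→0→13→7→12 bottleneck 7, total now 32
augment #4: 10→0→1→3→7→12 bottleneck 4, total now 36
augment #5: 10→0→13→5→4→12 bottleneck 10, total now 46
augment #6: 10→9→8→1→3→7→12 bottleneck 3, total now 49
augment #7: 10→9→8→0→13→5→4→12 bottleneck 1, total now 50

Maximum flow value: 50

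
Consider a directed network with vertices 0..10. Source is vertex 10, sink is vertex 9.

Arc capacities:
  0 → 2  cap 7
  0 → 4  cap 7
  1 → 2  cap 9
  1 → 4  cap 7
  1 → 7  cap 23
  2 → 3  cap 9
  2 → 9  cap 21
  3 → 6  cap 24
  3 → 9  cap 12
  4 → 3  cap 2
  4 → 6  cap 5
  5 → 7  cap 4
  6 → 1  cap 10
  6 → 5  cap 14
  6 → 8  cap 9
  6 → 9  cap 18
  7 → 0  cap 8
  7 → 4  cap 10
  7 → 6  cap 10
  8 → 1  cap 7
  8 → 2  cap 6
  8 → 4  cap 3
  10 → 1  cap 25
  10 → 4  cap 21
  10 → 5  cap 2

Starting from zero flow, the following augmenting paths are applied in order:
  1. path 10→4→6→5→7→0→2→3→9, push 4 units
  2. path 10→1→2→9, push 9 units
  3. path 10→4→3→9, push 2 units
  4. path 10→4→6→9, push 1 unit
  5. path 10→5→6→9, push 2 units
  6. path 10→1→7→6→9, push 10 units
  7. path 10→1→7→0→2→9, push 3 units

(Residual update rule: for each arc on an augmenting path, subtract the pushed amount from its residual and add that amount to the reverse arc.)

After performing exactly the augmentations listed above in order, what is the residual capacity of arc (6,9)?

after path 1 (10→4→6→5→7→0→2→3→9, push 4): res(6,9)=18
after path 2 (10→1→2→9, push 9): res(6,9)=18
after path 3 (10→4→3→9, push 2): res(6,9)=18
after path 4 (10→4→6→9, push 1): res(6,9)=17
after path 5 (10→5→6→9, push 2): res(6,9)=15
after path 6 (10→1→7→6→9, push 10): res(6,9)=5
after path 7 (10→1→7→0→2→9, push 3): res(6,9)=5

Residual capacity of (6,9): 5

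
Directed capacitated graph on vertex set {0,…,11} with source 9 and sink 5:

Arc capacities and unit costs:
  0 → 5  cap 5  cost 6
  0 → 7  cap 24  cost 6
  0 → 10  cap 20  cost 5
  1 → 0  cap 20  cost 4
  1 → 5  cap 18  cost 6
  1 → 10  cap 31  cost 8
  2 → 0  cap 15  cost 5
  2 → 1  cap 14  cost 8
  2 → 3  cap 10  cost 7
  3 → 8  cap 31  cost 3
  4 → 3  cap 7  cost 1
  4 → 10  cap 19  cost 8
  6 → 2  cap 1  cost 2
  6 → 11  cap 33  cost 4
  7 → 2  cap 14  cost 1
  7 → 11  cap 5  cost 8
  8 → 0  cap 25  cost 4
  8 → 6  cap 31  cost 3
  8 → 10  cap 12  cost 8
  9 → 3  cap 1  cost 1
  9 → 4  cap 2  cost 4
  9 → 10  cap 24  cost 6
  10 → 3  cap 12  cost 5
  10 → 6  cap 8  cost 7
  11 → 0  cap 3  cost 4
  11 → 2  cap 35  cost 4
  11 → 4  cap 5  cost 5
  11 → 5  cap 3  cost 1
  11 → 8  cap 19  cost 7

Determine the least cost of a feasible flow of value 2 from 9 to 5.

shortest-cost path #1: 9→3→8→6→11→5 push 1 @ unit cost 12 (adds 12)
shortest-cost path #2: 9→4→3→8→6→11→5 push 1 @ unit cost 16 (adds 16)
total cost = 28

Minimum cost for 2 units: 28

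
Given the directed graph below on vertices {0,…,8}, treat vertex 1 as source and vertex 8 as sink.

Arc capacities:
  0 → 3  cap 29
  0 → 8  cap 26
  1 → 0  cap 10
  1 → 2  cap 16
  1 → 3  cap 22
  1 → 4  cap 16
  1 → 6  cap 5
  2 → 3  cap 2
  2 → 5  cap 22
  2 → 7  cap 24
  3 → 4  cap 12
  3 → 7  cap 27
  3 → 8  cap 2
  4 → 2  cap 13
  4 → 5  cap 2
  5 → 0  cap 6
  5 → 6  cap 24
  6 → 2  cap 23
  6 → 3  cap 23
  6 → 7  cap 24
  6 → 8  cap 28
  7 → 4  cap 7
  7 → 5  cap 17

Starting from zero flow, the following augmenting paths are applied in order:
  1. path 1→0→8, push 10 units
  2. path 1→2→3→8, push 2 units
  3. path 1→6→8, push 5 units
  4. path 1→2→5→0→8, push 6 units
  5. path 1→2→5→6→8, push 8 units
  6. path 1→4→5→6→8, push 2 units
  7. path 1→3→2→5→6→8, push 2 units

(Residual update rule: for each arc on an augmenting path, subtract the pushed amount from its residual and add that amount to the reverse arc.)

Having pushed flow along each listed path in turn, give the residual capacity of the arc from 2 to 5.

Residual capacity of (2,5): 6

after path 1 (1→0→8, push 10): res(2,5)=22
after path 2 (1→2→3→8, push 2): res(2,5)=22
after path 3 (1→6→8, push 5): res(2,5)=22
after path 4 (1→2→5→0→8, push 6): res(2,5)=16
after path 5 (1→2→5→6→8, push 8): res(2,5)=8
after path 6 (1→4→5→6→8, push 2): res(2,5)=8
after path 7 (1→3→2→5→6→8, push 2): res(2,5)=6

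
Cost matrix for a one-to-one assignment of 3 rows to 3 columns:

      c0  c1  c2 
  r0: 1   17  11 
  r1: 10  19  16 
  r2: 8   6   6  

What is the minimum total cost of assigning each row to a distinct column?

optimal assignment: row0→col0 (cost 1), row1→col2 (cost 16), row2→col1 (cost 6)
total = 1 + 16 + 6 = 23

Minimum assignment cost: 23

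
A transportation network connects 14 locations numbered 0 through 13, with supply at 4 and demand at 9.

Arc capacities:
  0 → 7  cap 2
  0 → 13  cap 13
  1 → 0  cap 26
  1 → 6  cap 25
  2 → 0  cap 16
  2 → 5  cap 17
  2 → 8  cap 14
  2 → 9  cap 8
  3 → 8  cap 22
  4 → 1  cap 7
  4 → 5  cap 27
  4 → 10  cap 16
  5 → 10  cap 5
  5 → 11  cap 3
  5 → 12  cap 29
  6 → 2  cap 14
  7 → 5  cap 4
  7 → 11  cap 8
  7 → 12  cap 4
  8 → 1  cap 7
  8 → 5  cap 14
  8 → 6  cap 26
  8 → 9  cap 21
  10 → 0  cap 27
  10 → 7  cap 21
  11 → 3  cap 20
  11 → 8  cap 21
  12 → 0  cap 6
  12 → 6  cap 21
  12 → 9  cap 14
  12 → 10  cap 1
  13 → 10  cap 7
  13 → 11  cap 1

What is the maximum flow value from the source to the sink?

augment #1: 4→5→12→9 bottleneck 14, total now 14
augment #2: 4→1→6→2→9 bottleneck 7, total now 21
augment #3: 4→5→11→8→9 bottleneck 3, total now 24
augment #4: 4→5→12→6→2→9 bottleneck 1, total now 25
augment #5: 4→10→7→11→8→9 bottleneck 8, total now 33
augment #6: 4→5→12→6→2→8→9 bottleneck 6, total now 39
augment #7: 4→10→0→13→11→8→9 bottleneck 1, total now 40

Maximum flow value: 40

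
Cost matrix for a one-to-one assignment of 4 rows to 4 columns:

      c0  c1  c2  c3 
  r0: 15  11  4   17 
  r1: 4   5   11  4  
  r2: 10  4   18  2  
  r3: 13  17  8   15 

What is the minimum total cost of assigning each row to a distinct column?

optimal assignment: row0→col2 (cost 4), row1→col1 (cost 5), row2→col3 (cost 2), row3→col0 (cost 13)
total = 4 + 5 + 2 + 13 = 24

Minimum assignment cost: 24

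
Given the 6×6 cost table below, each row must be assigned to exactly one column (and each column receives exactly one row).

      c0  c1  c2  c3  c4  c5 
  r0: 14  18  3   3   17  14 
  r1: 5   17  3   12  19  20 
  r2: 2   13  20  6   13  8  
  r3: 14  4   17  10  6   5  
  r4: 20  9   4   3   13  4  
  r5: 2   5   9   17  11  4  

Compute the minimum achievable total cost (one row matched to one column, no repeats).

optimal assignment: row0→col3 (cost 3), row1→col2 (cost 3), row2→col0 (cost 2), row3→col4 (cost 6), row4→col5 (cost 4), row5→col1 (cost 5)
total = 3 + 3 + 2 + 6 + 4 + 5 = 23

Minimum assignment cost: 23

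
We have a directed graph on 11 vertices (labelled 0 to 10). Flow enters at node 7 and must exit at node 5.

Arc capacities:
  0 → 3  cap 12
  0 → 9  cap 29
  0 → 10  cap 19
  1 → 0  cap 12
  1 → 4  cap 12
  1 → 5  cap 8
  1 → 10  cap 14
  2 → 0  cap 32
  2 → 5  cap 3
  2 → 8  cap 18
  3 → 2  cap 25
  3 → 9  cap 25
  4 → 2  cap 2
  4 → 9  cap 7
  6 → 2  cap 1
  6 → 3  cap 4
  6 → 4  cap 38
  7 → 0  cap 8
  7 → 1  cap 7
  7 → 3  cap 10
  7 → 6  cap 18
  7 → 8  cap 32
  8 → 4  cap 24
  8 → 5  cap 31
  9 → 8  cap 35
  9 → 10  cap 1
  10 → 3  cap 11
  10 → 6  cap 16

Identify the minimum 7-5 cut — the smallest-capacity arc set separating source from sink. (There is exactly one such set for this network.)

Min-cut arcs: {(2,5), (7,1), (8,5)} (total capacity 41)

augment #1: 7→1→5 push 7
augment #2: 7→8→5 push 31
augment #3: 7→3→2→5 push 3
max flow = 41; residual-reachable set from 7 gives S-side
cut edges (S→T): {(2,5), (7,1), (8,5)} total cap 41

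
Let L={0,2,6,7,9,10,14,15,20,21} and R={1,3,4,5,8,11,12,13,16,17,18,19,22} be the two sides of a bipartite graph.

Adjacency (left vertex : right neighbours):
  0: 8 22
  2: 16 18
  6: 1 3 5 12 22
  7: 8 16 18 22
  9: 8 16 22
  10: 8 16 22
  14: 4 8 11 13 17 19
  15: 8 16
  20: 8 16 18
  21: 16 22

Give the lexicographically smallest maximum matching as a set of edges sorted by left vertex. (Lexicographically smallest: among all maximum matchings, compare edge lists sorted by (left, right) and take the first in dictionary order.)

|M| = 6 (so the lex-smallest maximum matching has 6 edges)
process left vertices in ascending order; for each, take the smallest-labelled available neighbour that still permits 6 edges overall, or leave it unmatched if none does
lex-smallest matching: {0-8, 2-16, 6-1, 7-18, 9-22, 14-4}

Lex-smallest maximum matching: {(0,8), (2,16), (6,1), (7,18), (9,22), (14,4)}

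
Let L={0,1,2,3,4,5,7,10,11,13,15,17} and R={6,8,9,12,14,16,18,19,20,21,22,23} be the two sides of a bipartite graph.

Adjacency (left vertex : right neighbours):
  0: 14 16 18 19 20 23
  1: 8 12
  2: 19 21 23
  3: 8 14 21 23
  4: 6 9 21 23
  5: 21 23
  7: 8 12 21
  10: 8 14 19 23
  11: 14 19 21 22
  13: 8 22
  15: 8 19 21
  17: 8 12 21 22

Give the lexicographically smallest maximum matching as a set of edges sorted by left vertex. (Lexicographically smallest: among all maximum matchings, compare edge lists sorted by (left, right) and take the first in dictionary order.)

|M| = 9 (so the lex-smallest maximum matching has 9 edges)
process left vertices in ascending order; for each, take the smallest-labelled available neighbour that still permits 9 edges overall, or leave it unmatched if none does
lex-smallest matching: {0-16, 1-8, 2-19, 3-14, 4-6, 5-21, 7-12, 10-23, 11-22}

Lex-smallest maximum matching: {(0,16), (1,8), (2,19), (3,14), (4,6), (5,21), (7,12), (10,23), (11,22)}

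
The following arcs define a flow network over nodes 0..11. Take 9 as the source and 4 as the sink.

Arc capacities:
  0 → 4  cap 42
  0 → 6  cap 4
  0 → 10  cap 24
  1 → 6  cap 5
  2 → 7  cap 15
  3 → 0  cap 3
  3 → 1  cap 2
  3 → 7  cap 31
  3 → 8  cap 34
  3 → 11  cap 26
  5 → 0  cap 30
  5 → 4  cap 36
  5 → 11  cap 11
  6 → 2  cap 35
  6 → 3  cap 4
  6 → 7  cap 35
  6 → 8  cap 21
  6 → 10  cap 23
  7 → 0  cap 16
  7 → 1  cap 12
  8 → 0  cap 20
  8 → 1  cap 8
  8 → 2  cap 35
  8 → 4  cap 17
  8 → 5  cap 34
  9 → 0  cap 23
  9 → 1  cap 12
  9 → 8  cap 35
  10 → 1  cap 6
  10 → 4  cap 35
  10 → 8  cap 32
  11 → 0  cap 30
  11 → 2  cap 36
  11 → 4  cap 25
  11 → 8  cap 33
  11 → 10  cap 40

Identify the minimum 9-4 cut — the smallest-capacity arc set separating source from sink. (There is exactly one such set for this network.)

augment #1: 9→0→4 push 23
augment #2: 9→8→4 push 17
augment #3: 9→8→0→4 push 18
augment #4: 9→1→6→10→4 push 5
max flow = 63; residual-reachable set from 9 gives S-side
cut edges (S→T): {(1,6), (9,0), (9,8)} total cap 63

Min-cut arcs: {(1,6), (9,0), (9,8)} (total capacity 63)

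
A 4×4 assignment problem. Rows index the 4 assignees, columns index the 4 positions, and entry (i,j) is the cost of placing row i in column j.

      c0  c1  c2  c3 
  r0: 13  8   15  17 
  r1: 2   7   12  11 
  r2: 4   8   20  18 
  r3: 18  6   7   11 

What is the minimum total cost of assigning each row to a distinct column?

Minimum assignment cost: 30

optimal assignment: row0→col1 (cost 8), row1→col3 (cost 11), row2→col0 (cost 4), row3→col2 (cost 7)
total = 8 + 11 + 4 + 7 = 30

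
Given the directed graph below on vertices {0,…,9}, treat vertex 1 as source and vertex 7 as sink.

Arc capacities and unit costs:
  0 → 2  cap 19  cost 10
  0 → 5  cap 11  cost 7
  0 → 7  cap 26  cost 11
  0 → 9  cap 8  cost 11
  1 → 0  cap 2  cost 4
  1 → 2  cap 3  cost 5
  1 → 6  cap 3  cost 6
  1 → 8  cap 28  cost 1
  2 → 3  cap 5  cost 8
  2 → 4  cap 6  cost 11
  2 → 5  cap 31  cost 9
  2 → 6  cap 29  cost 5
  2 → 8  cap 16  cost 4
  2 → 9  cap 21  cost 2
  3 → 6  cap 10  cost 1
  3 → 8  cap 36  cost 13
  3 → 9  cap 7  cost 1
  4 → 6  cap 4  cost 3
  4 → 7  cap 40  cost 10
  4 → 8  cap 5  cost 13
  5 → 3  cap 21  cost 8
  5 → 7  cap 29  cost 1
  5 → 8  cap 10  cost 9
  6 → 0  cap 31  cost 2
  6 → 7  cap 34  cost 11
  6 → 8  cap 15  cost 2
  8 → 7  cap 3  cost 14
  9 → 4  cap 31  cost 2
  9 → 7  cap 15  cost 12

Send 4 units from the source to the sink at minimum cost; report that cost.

shortest-cost path #1: 1→0→5→7 push 2 @ unit cost 12 (adds 24)
shortest-cost path #2: 1→2→5→7 push 2 @ unit cost 15 (adds 30)
total cost = 54

Minimum cost for 4 units: 54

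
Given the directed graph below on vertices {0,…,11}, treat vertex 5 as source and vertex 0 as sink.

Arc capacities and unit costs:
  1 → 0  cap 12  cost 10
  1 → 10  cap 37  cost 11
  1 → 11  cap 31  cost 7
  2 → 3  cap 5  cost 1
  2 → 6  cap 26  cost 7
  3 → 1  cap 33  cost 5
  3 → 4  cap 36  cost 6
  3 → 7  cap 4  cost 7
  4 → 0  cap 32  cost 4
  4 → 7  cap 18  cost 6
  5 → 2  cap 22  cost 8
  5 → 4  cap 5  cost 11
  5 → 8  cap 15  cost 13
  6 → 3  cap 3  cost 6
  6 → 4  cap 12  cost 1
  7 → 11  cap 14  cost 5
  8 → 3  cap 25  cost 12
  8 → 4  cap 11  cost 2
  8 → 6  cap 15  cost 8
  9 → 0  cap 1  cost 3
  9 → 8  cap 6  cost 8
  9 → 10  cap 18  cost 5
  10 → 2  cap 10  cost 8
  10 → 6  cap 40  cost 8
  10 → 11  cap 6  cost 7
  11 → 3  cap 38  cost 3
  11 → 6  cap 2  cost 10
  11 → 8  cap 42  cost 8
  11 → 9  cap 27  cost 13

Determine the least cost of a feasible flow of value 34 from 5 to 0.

Minimum cost for 34 units: 660

shortest-cost path #1: 5→4→0 push 5 @ unit cost 15 (adds 75)
shortest-cost path #2: 5→8→4→0 push 11 @ unit cost 19 (adds 209)
shortest-cost path #3: 5→2→3→4→0 push 5 @ unit cost 19 (adds 95)
shortest-cost path #4: 5→2→6→4→0 push 11 @ unit cost 20 (adds 220)
shortest-cost path #5: 5→2→6→4→3→1→0 push 1 @ unit cost 25 (adds 25)
shortest-cost path #6: 5→2→6→3→1→0 push 1 @ unit cost 36 (adds 36)
total cost = 660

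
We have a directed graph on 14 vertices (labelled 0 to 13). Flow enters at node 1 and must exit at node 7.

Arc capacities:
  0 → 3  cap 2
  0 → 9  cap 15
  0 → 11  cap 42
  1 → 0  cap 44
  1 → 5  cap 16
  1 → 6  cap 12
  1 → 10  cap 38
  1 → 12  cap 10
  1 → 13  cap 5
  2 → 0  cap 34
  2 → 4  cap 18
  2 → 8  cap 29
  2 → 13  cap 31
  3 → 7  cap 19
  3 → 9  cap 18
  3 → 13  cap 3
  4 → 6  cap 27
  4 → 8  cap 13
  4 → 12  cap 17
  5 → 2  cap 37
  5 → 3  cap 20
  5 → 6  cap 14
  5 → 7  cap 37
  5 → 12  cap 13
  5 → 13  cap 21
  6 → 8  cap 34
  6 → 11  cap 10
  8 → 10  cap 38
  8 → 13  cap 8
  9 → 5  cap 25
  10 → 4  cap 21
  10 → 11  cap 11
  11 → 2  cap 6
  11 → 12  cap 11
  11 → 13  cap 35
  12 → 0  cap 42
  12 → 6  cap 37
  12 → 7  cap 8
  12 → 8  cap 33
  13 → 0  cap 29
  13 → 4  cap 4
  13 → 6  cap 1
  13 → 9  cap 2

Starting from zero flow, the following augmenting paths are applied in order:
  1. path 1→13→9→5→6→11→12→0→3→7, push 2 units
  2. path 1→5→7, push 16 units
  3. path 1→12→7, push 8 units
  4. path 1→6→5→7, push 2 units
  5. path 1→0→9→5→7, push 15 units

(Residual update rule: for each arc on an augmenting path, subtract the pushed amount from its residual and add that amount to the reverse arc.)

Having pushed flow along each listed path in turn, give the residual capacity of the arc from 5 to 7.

Residual capacity of (5,7): 4

after path 1 (1→13→9→5→6→11→12→0→3→7, push 2): res(5,7)=37
after path 2 (1→5→7, push 16): res(5,7)=21
after path 3 (1→12→7, push 8): res(5,7)=21
after path 4 (1→6→5→7, push 2): res(5,7)=19
after path 5 (1→0→9→5→7, push 15): res(5,7)=4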